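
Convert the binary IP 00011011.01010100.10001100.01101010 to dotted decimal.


00011011 = 27
01010100 = 84
10001100 = 140
01101010 = 106
IP: 27.84.140.106


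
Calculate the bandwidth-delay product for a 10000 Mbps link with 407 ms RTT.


BDP = bandwidth * RTT
= 10000 Mbps * 407 ms
= 10000 * 1e6 * 407 / 1000 bits
= 4070000000 bits
= 508750000 bytes
= 496826.1719 KB
BDP = 4070000000 bits (508750000 bytes)


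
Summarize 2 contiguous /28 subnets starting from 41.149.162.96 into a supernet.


Original prefix: /28
Number of subnets: 2 = 2^1
New prefix = 28 - 1 = 27
Supernet: 41.149.162.96/27


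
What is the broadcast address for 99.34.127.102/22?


Network: 99.34.124.0/22
Host bits = 10
Set all host bits to 1:
Broadcast: 99.34.127.255


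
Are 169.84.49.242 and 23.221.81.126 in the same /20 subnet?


Mask: 255.255.240.0
169.84.49.242 AND mask = 169.84.48.0
23.221.81.126 AND mask = 23.221.80.0
No, different subnets (169.84.48.0 vs 23.221.80.0)


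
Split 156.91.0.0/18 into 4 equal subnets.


New prefix = 18 + 2 = 20
Each subnet has 4096 addresses
  156.91.0.0/20
  156.91.16.0/20
  156.91.32.0/20
  156.91.48.0/20
Subnets: 156.91.0.0/20, 156.91.16.0/20, 156.91.32.0/20, 156.91.48.0/20


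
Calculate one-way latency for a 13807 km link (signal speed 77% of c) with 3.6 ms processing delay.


Speed = 0.77 * 3e5 km/s = 231000 km/s
Propagation delay = 13807 / 231000 = 0.0598 s = 59.7706 ms
Processing delay = 3.6 ms
Total one-way latency = 63.3706 ms


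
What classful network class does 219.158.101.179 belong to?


First octet: 219
Binary: 11011011
110xxxxx -> Class C (192-223)
Class C, default mask 255.255.255.0 (/24)


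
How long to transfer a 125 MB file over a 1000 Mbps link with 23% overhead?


Effective throughput = 1000 * (1 - 23/100) = 770 Mbps
File size in Mb = 125 * 8 = 1000 Mb
Time = 1000 / 770
Time = 1.2987 seconds


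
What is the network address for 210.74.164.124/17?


IP:   11010010.01001010.10100100.01111100
Mask: 11111111.11111111.10000000.00000000
AND operation:
Net:  11010010.01001010.10000000.00000000
Network: 210.74.128.0/17


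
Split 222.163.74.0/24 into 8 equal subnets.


New prefix = 24 + 3 = 27
Each subnet has 32 addresses
  222.163.74.0/27
  222.163.74.32/27
  222.163.74.64/27
  222.163.74.96/27
  222.163.74.128/27
  222.163.74.160/27
  222.163.74.192/27
  222.163.74.224/27
Subnets: 222.163.74.0/27, 222.163.74.32/27, 222.163.74.64/27, 222.163.74.96/27, 222.163.74.128/27, 222.163.74.160/27, 222.163.74.192/27, 222.163.74.224/27


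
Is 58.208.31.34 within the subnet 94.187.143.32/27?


Subnet network: 94.187.143.32
Test IP AND mask: 58.208.31.32
No, 58.208.31.34 is not in 94.187.143.32/27


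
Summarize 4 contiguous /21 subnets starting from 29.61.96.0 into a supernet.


Original prefix: /21
Number of subnets: 4 = 2^2
New prefix = 21 - 2 = 19
Supernet: 29.61.96.0/19


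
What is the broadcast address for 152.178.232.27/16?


Network: 152.178.0.0/16
Host bits = 16
Set all host bits to 1:
Broadcast: 152.178.255.255


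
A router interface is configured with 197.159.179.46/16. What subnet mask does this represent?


/16 means 16 network bits, 16 host bits
Binary: 11111111111111110000000000000000
Mask: 255.255.0.0


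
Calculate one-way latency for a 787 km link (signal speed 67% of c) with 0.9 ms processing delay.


Speed = 0.67 * 3e5 km/s = 201000 km/s
Propagation delay = 787 / 201000 = 0.0039 s = 3.9154 ms
Processing delay = 0.9 ms
Total one-way latency = 4.8154 ms


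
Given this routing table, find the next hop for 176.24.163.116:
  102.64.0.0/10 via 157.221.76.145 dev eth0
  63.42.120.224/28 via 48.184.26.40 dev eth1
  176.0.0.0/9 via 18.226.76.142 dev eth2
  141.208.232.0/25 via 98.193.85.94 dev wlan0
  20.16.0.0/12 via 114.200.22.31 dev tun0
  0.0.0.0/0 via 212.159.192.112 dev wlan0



Longest prefix match for 176.24.163.116:
  /10 102.64.0.0: no
  /28 63.42.120.224: no
  /9 176.0.0.0: MATCH
  /25 141.208.232.0: no
  /12 20.16.0.0: no
  /0 0.0.0.0: MATCH
Selected: next-hop 18.226.76.142 via eth2 (matched /9)


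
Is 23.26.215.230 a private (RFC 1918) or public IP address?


RFC 1918 private ranges:
  10.0.0.0/8 (10.0.0.0 - 10.255.255.255)
  172.16.0.0/12 (172.16.0.0 - 172.31.255.255)
  192.168.0.0/16 (192.168.0.0 - 192.168.255.255)
Public (not in any RFC 1918 range)


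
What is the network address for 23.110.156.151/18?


IP:   00010111.01101110.10011100.10010111
Mask: 11111111.11111111.11000000.00000000
AND operation:
Net:  00010111.01101110.10000000.00000000
Network: 23.110.128.0/18


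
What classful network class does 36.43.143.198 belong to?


First octet: 36
Binary: 00100100
0xxxxxxx -> Class A (1-126)
Class A, default mask 255.0.0.0 (/8)


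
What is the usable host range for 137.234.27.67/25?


Network: 137.234.27.0
Broadcast: 137.234.27.127
First usable = network + 1
Last usable = broadcast - 1
Range: 137.234.27.1 to 137.234.27.126


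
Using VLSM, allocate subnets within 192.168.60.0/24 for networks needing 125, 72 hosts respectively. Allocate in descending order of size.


125 hosts -> /25 (126 usable): 192.168.60.0/25
72 hosts -> /25 (126 usable): 192.168.60.128/25
Allocation: 192.168.60.0/25 (125 hosts, 126 usable); 192.168.60.128/25 (72 hosts, 126 usable)


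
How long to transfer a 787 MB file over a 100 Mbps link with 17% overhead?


Effective throughput = 100 * (1 - 17/100) = 83 Mbps
File size in Mb = 787 * 8 = 6296 Mb
Time = 6296 / 83
Time = 75.8554 seconds


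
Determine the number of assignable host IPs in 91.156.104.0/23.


Host bits = 32 - 23 = 9
Total addresses = 2^9 = 512
Usable = total - 2 (network and broadcast)
Usable hosts: 510


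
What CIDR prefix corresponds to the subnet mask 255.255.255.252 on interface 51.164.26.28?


Binary: 11111111.11111111.11111111.11111100
Count leading 1s
Prefix: /30


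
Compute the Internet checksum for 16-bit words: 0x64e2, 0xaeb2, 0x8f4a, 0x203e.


Sum all words (with carry folding):
+ 0x64e2 = 0x64e2
+ 0xaeb2 = 0x1395
+ 0x8f4a = 0xa2df
+ 0x203e = 0xc31d
One's complement: ~0xc31d
Checksum = 0x3ce2


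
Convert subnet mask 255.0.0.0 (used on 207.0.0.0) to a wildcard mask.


Subnet mask: 255.0.0.0
Wildcard = 255.255.255.255 - subnet mask
255 - 255 = 0
255 - 0 = 255
255 - 0 = 255
255 - 0 = 255
Wildcard: 0.255.255.255


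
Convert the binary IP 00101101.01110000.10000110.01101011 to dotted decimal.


00101101 = 45
01110000 = 112
10000110 = 134
01101011 = 107
IP: 45.112.134.107


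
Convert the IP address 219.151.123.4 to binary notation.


219 = 11011011
151 = 10010111
123 = 01111011
4 = 00000100
Binary: 11011011.10010111.01111011.00000100


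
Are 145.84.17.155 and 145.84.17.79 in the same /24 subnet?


Mask: 255.255.255.0
145.84.17.155 AND mask = 145.84.17.0
145.84.17.79 AND mask = 145.84.17.0
Yes, same subnet (145.84.17.0)


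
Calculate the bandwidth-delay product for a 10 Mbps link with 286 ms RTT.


BDP = bandwidth * RTT
= 10 Mbps * 286 ms
= 10 * 1e6 * 286 / 1000 bits
= 2860000 bits
= 357500 bytes
= 349.1211 KB
BDP = 2860000 bits (357500 bytes)


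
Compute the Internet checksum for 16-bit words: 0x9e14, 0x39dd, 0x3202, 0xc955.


Sum all words (with carry folding):
+ 0x9e14 = 0x9e14
+ 0x39dd = 0xd7f1
+ 0x3202 = 0x09f4
+ 0xc955 = 0xd349
One's complement: ~0xd349
Checksum = 0x2cb6


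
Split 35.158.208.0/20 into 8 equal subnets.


New prefix = 20 + 3 = 23
Each subnet has 512 addresses
  35.158.208.0/23
  35.158.210.0/23
  35.158.212.0/23
  35.158.214.0/23
  35.158.216.0/23
  35.158.218.0/23
  35.158.220.0/23
  35.158.222.0/23
Subnets: 35.158.208.0/23, 35.158.210.0/23, 35.158.212.0/23, 35.158.214.0/23, 35.158.216.0/23, 35.158.218.0/23, 35.158.220.0/23, 35.158.222.0/23


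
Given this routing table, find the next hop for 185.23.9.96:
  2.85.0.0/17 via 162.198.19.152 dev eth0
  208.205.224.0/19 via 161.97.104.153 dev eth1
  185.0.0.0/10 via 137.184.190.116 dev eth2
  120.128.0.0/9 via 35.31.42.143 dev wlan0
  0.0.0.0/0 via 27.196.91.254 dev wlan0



Longest prefix match for 185.23.9.96:
  /17 2.85.0.0: no
  /19 208.205.224.0: no
  /10 185.0.0.0: MATCH
  /9 120.128.0.0: no
  /0 0.0.0.0: MATCH
Selected: next-hop 137.184.190.116 via eth2 (matched /10)


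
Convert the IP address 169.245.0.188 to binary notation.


169 = 10101001
245 = 11110101
0 = 00000000
188 = 10111100
Binary: 10101001.11110101.00000000.10111100


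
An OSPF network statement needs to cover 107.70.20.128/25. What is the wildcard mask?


Subnet mask: 255.255.255.128
Wildcard = 255.255.255.255 - subnet mask
255 - 255 = 0
255 - 255 = 0
255 - 255 = 0
255 - 128 = 127
Wildcard: 0.0.0.127


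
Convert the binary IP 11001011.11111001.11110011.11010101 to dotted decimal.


11001011 = 203
11111001 = 249
11110011 = 243
11010101 = 213
IP: 203.249.243.213


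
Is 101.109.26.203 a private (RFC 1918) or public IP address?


RFC 1918 private ranges:
  10.0.0.0/8 (10.0.0.0 - 10.255.255.255)
  172.16.0.0/12 (172.16.0.0 - 172.31.255.255)
  192.168.0.0/16 (192.168.0.0 - 192.168.255.255)
Public (not in any RFC 1918 range)


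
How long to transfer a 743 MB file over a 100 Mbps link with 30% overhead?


Effective throughput = 100 * (1 - 30/100) = 70 Mbps
File size in Mb = 743 * 8 = 5944 Mb
Time = 5944 / 70
Time = 84.9143 seconds


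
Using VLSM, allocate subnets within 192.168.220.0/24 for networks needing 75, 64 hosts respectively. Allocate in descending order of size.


75 hosts -> /25 (126 usable): 192.168.220.0/25
64 hosts -> /25 (126 usable): 192.168.220.128/25
Allocation: 192.168.220.0/25 (75 hosts, 126 usable); 192.168.220.128/25 (64 hosts, 126 usable)


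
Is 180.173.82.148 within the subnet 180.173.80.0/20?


Subnet network: 180.173.80.0
Test IP AND mask: 180.173.80.0
Yes, 180.173.82.148 is in 180.173.80.0/20


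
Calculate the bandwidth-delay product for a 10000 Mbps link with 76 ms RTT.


BDP = bandwidth * RTT
= 10000 Mbps * 76 ms
= 10000 * 1e6 * 76 / 1000 bits
= 760000000 bits
= 95000000 bytes
= 92773.4375 KB
BDP = 760000000 bits (95000000 bytes)


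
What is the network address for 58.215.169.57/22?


IP:   00111010.11010111.10101001.00111001
Mask: 11111111.11111111.11111100.00000000
AND operation:
Net:  00111010.11010111.10101000.00000000
Network: 58.215.168.0/22


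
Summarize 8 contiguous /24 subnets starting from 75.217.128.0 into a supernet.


Original prefix: /24
Number of subnets: 8 = 2^3
New prefix = 24 - 3 = 21
Supernet: 75.217.128.0/21


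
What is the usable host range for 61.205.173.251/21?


Network: 61.205.168.0
Broadcast: 61.205.175.255
First usable = network + 1
Last usable = broadcast - 1
Range: 61.205.168.1 to 61.205.175.254


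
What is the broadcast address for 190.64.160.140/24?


Network: 190.64.160.0/24
Host bits = 8
Set all host bits to 1:
Broadcast: 190.64.160.255


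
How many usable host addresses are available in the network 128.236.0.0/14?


Host bits = 32 - 14 = 18
Total addresses = 2^18 = 262144
Usable = total - 2 (network and broadcast)
Usable hosts: 262142


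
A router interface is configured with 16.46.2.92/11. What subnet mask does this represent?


/11 means 11 network bits, 21 host bits
Binary: 11111111111000000000000000000000
Mask: 255.224.0.0


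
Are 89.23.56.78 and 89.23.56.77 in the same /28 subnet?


Mask: 255.255.255.240
89.23.56.78 AND mask = 89.23.56.64
89.23.56.77 AND mask = 89.23.56.64
Yes, same subnet (89.23.56.64)


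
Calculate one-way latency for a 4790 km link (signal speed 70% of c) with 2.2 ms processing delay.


Speed = 0.7 * 3e5 km/s = 210000 km/s
Propagation delay = 4790 / 210000 = 0.0228 s = 22.8095 ms
Processing delay = 2.2 ms
Total one-way latency = 25.0095 ms


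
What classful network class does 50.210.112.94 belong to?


First octet: 50
Binary: 00110010
0xxxxxxx -> Class A (1-126)
Class A, default mask 255.0.0.0 (/8)


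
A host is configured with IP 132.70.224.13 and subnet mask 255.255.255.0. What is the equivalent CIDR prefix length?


Binary: 11111111.11111111.11111111.00000000
Count leading 1s
Prefix: /24


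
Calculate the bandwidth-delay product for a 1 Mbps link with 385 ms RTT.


BDP = bandwidth * RTT
= 1 Mbps * 385 ms
= 1 * 1e6 * 385 / 1000 bits
= 385000 bits
= 48125 bytes
= 46.9971 KB
BDP = 385000 bits (48125 bytes)


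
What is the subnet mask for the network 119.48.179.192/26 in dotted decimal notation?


/26 means 26 network bits, 6 host bits
Binary: 11111111111111111111111111000000
Mask: 255.255.255.192


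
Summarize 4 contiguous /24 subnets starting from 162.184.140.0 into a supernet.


Original prefix: /24
Number of subnets: 4 = 2^2
New prefix = 24 - 2 = 22
Supernet: 162.184.140.0/22


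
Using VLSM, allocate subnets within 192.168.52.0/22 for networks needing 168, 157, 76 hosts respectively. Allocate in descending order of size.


168 hosts -> /24 (254 usable): 192.168.52.0/24
157 hosts -> /24 (254 usable): 192.168.53.0/24
76 hosts -> /25 (126 usable): 192.168.54.0/25
Allocation: 192.168.52.0/24 (168 hosts, 254 usable); 192.168.53.0/24 (157 hosts, 254 usable); 192.168.54.0/25 (76 hosts, 126 usable)


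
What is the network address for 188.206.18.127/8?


IP:   10111100.11001110.00010010.01111111
Mask: 11111111.00000000.00000000.00000000
AND operation:
Net:  10111100.00000000.00000000.00000000
Network: 188.0.0.0/8


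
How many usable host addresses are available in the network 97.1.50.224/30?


Host bits = 32 - 30 = 2
Total addresses = 2^2 = 4
Usable = total - 2 (network and broadcast)
Usable hosts: 2


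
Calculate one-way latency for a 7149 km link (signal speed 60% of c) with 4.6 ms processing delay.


Speed = 0.6 * 3e5 km/s = 180000 km/s
Propagation delay = 7149 / 180000 = 0.0397 s = 39.7167 ms
Processing delay = 4.6 ms
Total one-way latency = 44.3167 ms


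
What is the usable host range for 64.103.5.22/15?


Network: 64.102.0.0
Broadcast: 64.103.255.255
First usable = network + 1
Last usable = broadcast - 1
Range: 64.102.0.1 to 64.103.255.254


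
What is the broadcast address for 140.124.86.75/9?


Network: 140.0.0.0/9
Host bits = 23
Set all host bits to 1:
Broadcast: 140.127.255.255


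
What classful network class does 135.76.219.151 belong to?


First octet: 135
Binary: 10000111
10xxxxxx -> Class B (128-191)
Class B, default mask 255.255.0.0 (/16)


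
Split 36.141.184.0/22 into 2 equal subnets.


New prefix = 22 + 1 = 23
Each subnet has 512 addresses
  36.141.184.0/23
  36.141.186.0/23
Subnets: 36.141.184.0/23, 36.141.186.0/23


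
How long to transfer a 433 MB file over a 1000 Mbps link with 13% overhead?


Effective throughput = 1000 * (1 - 13/100) = 870 Mbps
File size in Mb = 433 * 8 = 3464 Mb
Time = 3464 / 870
Time = 3.9816 seconds


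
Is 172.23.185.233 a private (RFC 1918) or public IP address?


RFC 1918 private ranges:
  10.0.0.0/8 (10.0.0.0 - 10.255.255.255)
  172.16.0.0/12 (172.16.0.0 - 172.31.255.255)
  192.168.0.0/16 (192.168.0.0 - 192.168.255.255)
Private (in 172.16.0.0/12)


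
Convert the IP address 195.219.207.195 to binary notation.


195 = 11000011
219 = 11011011
207 = 11001111
195 = 11000011
Binary: 11000011.11011011.11001111.11000011


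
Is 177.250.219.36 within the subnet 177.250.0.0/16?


Subnet network: 177.250.0.0
Test IP AND mask: 177.250.0.0
Yes, 177.250.219.36 is in 177.250.0.0/16


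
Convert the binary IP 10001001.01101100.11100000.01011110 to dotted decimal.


10001001 = 137
01101100 = 108
11100000 = 224
01011110 = 94
IP: 137.108.224.94


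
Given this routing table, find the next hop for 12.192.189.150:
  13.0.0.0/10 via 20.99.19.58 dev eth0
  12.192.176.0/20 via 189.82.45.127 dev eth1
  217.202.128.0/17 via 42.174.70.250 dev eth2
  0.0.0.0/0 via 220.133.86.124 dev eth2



Longest prefix match for 12.192.189.150:
  /10 13.0.0.0: no
  /20 12.192.176.0: MATCH
  /17 217.202.128.0: no
  /0 0.0.0.0: MATCH
Selected: next-hop 189.82.45.127 via eth1 (matched /20)


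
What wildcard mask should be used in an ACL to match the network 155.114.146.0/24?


Subnet mask: 255.255.255.0
Wildcard = 255.255.255.255 - subnet mask
255 - 255 = 0
255 - 255 = 0
255 - 255 = 0
255 - 0 = 255
Wildcard: 0.0.0.255


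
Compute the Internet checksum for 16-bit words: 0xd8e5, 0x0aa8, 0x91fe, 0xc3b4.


Sum all words (with carry folding):
+ 0xd8e5 = 0xd8e5
+ 0x0aa8 = 0xe38d
+ 0x91fe = 0x758c
+ 0xc3b4 = 0x3941
One's complement: ~0x3941
Checksum = 0xc6be


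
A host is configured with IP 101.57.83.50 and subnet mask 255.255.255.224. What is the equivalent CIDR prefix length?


Binary: 11111111.11111111.11111111.11100000
Count leading 1s
Prefix: /27


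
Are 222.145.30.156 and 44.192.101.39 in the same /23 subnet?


Mask: 255.255.254.0
222.145.30.156 AND mask = 222.145.30.0
44.192.101.39 AND mask = 44.192.100.0
No, different subnets (222.145.30.0 vs 44.192.100.0)


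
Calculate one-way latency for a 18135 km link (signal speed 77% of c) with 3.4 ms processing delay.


Speed = 0.77 * 3e5 km/s = 231000 km/s
Propagation delay = 18135 / 231000 = 0.0785 s = 78.5065 ms
Processing delay = 3.4 ms
Total one-way latency = 81.9065 ms


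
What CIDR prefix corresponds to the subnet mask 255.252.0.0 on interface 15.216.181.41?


Binary: 11111111.11111100.00000000.00000000
Count leading 1s
Prefix: /14


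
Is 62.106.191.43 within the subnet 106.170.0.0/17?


Subnet network: 106.170.0.0
Test IP AND mask: 62.106.128.0
No, 62.106.191.43 is not in 106.170.0.0/17


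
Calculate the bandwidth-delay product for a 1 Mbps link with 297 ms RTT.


BDP = bandwidth * RTT
= 1 Mbps * 297 ms
= 1 * 1e6 * 297 / 1000 bits
= 297000 bits
= 37125 bytes
= 36.2549 KB
BDP = 297000 bits (37125 bytes)


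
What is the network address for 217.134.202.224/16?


IP:   11011001.10000110.11001010.11100000
Mask: 11111111.11111111.00000000.00000000
AND operation:
Net:  11011001.10000110.00000000.00000000
Network: 217.134.0.0/16


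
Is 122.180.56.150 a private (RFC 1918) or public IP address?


RFC 1918 private ranges:
  10.0.0.0/8 (10.0.0.0 - 10.255.255.255)
  172.16.0.0/12 (172.16.0.0 - 172.31.255.255)
  192.168.0.0/16 (192.168.0.0 - 192.168.255.255)
Public (not in any RFC 1918 range)


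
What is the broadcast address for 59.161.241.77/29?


Network: 59.161.241.72/29
Host bits = 3
Set all host bits to 1:
Broadcast: 59.161.241.79


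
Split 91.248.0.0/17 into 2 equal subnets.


New prefix = 17 + 1 = 18
Each subnet has 16384 addresses
  91.248.0.0/18
  91.248.64.0/18
Subnets: 91.248.0.0/18, 91.248.64.0/18


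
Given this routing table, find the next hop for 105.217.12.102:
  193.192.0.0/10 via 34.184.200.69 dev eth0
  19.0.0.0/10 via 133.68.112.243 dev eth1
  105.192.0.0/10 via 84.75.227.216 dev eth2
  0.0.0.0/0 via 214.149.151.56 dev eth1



Longest prefix match for 105.217.12.102:
  /10 193.192.0.0: no
  /10 19.0.0.0: no
  /10 105.192.0.0: MATCH
  /0 0.0.0.0: MATCH
Selected: next-hop 84.75.227.216 via eth2 (matched /10)


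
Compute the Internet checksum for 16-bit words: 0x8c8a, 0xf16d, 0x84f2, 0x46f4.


Sum all words (with carry folding):
+ 0x8c8a = 0x8c8a
+ 0xf16d = 0x7df8
+ 0x84f2 = 0x02eb
+ 0x46f4 = 0x49df
One's complement: ~0x49df
Checksum = 0xb620


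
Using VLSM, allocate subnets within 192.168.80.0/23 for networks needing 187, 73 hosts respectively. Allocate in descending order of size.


187 hosts -> /24 (254 usable): 192.168.80.0/24
73 hosts -> /25 (126 usable): 192.168.81.0/25
Allocation: 192.168.80.0/24 (187 hosts, 254 usable); 192.168.81.0/25 (73 hosts, 126 usable)


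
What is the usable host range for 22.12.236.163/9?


Network: 22.0.0.0
Broadcast: 22.127.255.255
First usable = network + 1
Last usable = broadcast - 1
Range: 22.0.0.1 to 22.127.255.254


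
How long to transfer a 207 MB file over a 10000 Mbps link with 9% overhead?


Effective throughput = 10000 * (1 - 9/100) = 9100 Mbps
File size in Mb = 207 * 8 = 1656 Mb
Time = 1656 / 9100
Time = 0.182 seconds


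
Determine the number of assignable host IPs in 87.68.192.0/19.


Host bits = 32 - 19 = 13
Total addresses = 2^13 = 8192
Usable = total - 2 (network and broadcast)
Usable hosts: 8190


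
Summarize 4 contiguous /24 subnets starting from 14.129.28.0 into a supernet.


Original prefix: /24
Number of subnets: 4 = 2^2
New prefix = 24 - 2 = 22
Supernet: 14.129.28.0/22


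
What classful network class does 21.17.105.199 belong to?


First octet: 21
Binary: 00010101
0xxxxxxx -> Class A (1-126)
Class A, default mask 255.0.0.0 (/8)


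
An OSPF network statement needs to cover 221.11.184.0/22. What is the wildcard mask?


Subnet mask: 255.255.252.0
Wildcard = 255.255.255.255 - subnet mask
255 - 255 = 0
255 - 255 = 0
255 - 252 = 3
255 - 0 = 255
Wildcard: 0.0.3.255


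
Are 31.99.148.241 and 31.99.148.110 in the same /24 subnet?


Mask: 255.255.255.0
31.99.148.241 AND mask = 31.99.148.0
31.99.148.110 AND mask = 31.99.148.0
Yes, same subnet (31.99.148.0)


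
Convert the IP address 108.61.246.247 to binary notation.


108 = 01101100
61 = 00111101
246 = 11110110
247 = 11110111
Binary: 01101100.00111101.11110110.11110111


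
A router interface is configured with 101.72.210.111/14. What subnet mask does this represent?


/14 means 14 network bits, 18 host bits
Binary: 11111111111111000000000000000000
Mask: 255.252.0.0


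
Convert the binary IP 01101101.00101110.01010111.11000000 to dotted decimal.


01101101 = 109
00101110 = 46
01010111 = 87
11000000 = 192
IP: 109.46.87.192


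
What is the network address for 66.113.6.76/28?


IP:   01000010.01110001.00000110.01001100
Mask: 11111111.11111111.11111111.11110000
AND operation:
Net:  01000010.01110001.00000110.01000000
Network: 66.113.6.64/28


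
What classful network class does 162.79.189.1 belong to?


First octet: 162
Binary: 10100010
10xxxxxx -> Class B (128-191)
Class B, default mask 255.255.0.0 (/16)


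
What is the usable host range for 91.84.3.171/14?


Network: 91.84.0.0
Broadcast: 91.87.255.255
First usable = network + 1
Last usable = broadcast - 1
Range: 91.84.0.1 to 91.87.255.254


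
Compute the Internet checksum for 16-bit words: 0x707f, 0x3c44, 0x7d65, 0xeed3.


Sum all words (with carry folding):
+ 0x707f = 0x707f
+ 0x3c44 = 0xacc3
+ 0x7d65 = 0x2a29
+ 0xeed3 = 0x18fd
One's complement: ~0x18fd
Checksum = 0xe702


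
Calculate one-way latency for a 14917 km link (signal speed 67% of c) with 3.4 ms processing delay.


Speed = 0.67 * 3e5 km/s = 201000 km/s
Propagation delay = 14917 / 201000 = 0.0742 s = 74.2139 ms
Processing delay = 3.4 ms
Total one-way latency = 77.6139 ms


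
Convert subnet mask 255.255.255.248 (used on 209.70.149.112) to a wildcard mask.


Subnet mask: 255.255.255.248
Wildcard = 255.255.255.255 - subnet mask
255 - 255 = 0
255 - 255 = 0
255 - 255 = 0
255 - 248 = 7
Wildcard: 0.0.0.7


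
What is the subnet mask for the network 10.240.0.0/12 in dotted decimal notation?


/12 means 12 network bits, 20 host bits
Binary: 11111111111100000000000000000000
Mask: 255.240.0.0


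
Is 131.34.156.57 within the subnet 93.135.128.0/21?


Subnet network: 93.135.128.0
Test IP AND mask: 131.34.152.0
No, 131.34.156.57 is not in 93.135.128.0/21


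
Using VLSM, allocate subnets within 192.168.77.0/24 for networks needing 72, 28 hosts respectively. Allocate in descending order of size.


72 hosts -> /25 (126 usable): 192.168.77.0/25
28 hosts -> /27 (30 usable): 192.168.77.128/27
Allocation: 192.168.77.0/25 (72 hosts, 126 usable); 192.168.77.128/27 (28 hosts, 30 usable)


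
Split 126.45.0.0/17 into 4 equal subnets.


New prefix = 17 + 2 = 19
Each subnet has 8192 addresses
  126.45.0.0/19
  126.45.32.0/19
  126.45.64.0/19
  126.45.96.0/19
Subnets: 126.45.0.0/19, 126.45.32.0/19, 126.45.64.0/19, 126.45.96.0/19


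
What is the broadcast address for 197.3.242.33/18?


Network: 197.3.192.0/18
Host bits = 14
Set all host bits to 1:
Broadcast: 197.3.255.255


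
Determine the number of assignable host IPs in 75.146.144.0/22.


Host bits = 32 - 22 = 10
Total addresses = 2^10 = 1024
Usable = total - 2 (network and broadcast)
Usable hosts: 1022


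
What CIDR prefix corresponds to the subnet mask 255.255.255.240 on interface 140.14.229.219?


Binary: 11111111.11111111.11111111.11110000
Count leading 1s
Prefix: /28


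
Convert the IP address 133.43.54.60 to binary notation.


133 = 10000101
43 = 00101011
54 = 00110110
60 = 00111100
Binary: 10000101.00101011.00110110.00111100


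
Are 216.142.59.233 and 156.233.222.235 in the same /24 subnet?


Mask: 255.255.255.0
216.142.59.233 AND mask = 216.142.59.0
156.233.222.235 AND mask = 156.233.222.0
No, different subnets (216.142.59.0 vs 156.233.222.0)


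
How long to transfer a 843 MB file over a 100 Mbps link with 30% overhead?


Effective throughput = 100 * (1 - 30/100) = 70 Mbps
File size in Mb = 843 * 8 = 6744 Mb
Time = 6744 / 70
Time = 96.3429 seconds


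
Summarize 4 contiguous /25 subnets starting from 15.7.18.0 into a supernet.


Original prefix: /25
Number of subnets: 4 = 2^2
New prefix = 25 - 2 = 23
Supernet: 15.7.18.0/23


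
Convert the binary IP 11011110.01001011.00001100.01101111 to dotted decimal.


11011110 = 222
01001011 = 75
00001100 = 12
01101111 = 111
IP: 222.75.12.111


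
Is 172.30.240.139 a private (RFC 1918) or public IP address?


RFC 1918 private ranges:
  10.0.0.0/8 (10.0.0.0 - 10.255.255.255)
  172.16.0.0/12 (172.16.0.0 - 172.31.255.255)
  192.168.0.0/16 (192.168.0.0 - 192.168.255.255)
Private (in 172.16.0.0/12)


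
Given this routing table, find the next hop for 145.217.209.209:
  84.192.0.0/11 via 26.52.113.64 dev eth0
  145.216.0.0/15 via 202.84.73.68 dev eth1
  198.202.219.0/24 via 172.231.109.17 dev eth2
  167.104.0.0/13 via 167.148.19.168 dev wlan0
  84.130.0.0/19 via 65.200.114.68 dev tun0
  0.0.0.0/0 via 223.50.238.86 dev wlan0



Longest prefix match for 145.217.209.209:
  /11 84.192.0.0: no
  /15 145.216.0.0: MATCH
  /24 198.202.219.0: no
  /13 167.104.0.0: no
  /19 84.130.0.0: no
  /0 0.0.0.0: MATCH
Selected: next-hop 202.84.73.68 via eth1 (matched /15)


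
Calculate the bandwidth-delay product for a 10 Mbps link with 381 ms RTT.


BDP = bandwidth * RTT
= 10 Mbps * 381 ms
= 10 * 1e6 * 381 / 1000 bits
= 3810000 bits
= 476250 bytes
= 465.0879 KB
BDP = 3810000 bits (476250 bytes)


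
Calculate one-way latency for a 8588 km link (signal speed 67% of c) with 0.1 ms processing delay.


Speed = 0.67 * 3e5 km/s = 201000 km/s
Propagation delay = 8588 / 201000 = 0.0427 s = 42.7264 ms
Processing delay = 0.1 ms
Total one-way latency = 42.8264 ms


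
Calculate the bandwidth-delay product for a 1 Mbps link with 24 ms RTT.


BDP = bandwidth * RTT
= 1 Mbps * 24 ms
= 1 * 1e6 * 24 / 1000 bits
= 24000 bits
= 3000 bytes
= 2.9297 KB
BDP = 24000 bits (3000 bytes)


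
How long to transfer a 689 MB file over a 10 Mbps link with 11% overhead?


Effective throughput = 10 * (1 - 11/100) = 8.9 Mbps
File size in Mb = 689 * 8 = 5512 Mb
Time = 5512 / 8.9
Time = 619.3258 seconds


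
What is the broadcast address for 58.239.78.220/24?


Network: 58.239.78.0/24
Host bits = 8
Set all host bits to 1:
Broadcast: 58.239.78.255


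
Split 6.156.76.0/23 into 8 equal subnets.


New prefix = 23 + 3 = 26
Each subnet has 64 addresses
  6.156.76.0/26
  6.156.76.64/26
  6.156.76.128/26
  6.156.76.192/26
  6.156.77.0/26
  6.156.77.64/26
  6.156.77.128/26
  6.156.77.192/26
Subnets: 6.156.76.0/26, 6.156.76.64/26, 6.156.76.128/26, 6.156.76.192/26, 6.156.77.0/26, 6.156.77.64/26, 6.156.77.128/26, 6.156.77.192/26


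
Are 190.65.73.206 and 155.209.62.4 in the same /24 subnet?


Mask: 255.255.255.0
190.65.73.206 AND mask = 190.65.73.0
155.209.62.4 AND mask = 155.209.62.0
No, different subnets (190.65.73.0 vs 155.209.62.0)


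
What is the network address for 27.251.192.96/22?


IP:   00011011.11111011.11000000.01100000
Mask: 11111111.11111111.11111100.00000000
AND operation:
Net:  00011011.11111011.11000000.00000000
Network: 27.251.192.0/22


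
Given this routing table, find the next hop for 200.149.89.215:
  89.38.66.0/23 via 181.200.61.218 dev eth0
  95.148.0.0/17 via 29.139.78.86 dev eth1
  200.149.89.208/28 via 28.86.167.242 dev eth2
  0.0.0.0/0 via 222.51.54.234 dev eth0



Longest prefix match for 200.149.89.215:
  /23 89.38.66.0: no
  /17 95.148.0.0: no
  /28 200.149.89.208: MATCH
  /0 0.0.0.0: MATCH
Selected: next-hop 28.86.167.242 via eth2 (matched /28)


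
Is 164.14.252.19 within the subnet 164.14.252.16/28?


Subnet network: 164.14.252.16
Test IP AND mask: 164.14.252.16
Yes, 164.14.252.19 is in 164.14.252.16/28


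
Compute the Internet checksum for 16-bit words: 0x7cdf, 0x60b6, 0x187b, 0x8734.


Sum all words (with carry folding):
+ 0x7cdf = 0x7cdf
+ 0x60b6 = 0xdd95
+ 0x187b = 0xf610
+ 0x8734 = 0x7d45
One's complement: ~0x7d45
Checksum = 0x82ba


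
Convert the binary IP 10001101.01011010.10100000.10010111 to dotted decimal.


10001101 = 141
01011010 = 90
10100000 = 160
10010111 = 151
IP: 141.90.160.151


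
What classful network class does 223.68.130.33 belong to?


First octet: 223
Binary: 11011111
110xxxxx -> Class C (192-223)
Class C, default mask 255.255.255.0 (/24)


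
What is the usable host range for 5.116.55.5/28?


Network: 5.116.55.0
Broadcast: 5.116.55.15
First usable = network + 1
Last usable = broadcast - 1
Range: 5.116.55.1 to 5.116.55.14


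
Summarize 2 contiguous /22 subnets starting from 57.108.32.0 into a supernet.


Original prefix: /22
Number of subnets: 2 = 2^1
New prefix = 22 - 1 = 21
Supernet: 57.108.32.0/21


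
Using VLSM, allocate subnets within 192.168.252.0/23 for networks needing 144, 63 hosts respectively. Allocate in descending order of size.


144 hosts -> /24 (254 usable): 192.168.252.0/24
63 hosts -> /25 (126 usable): 192.168.253.0/25
Allocation: 192.168.252.0/24 (144 hosts, 254 usable); 192.168.253.0/25 (63 hosts, 126 usable)


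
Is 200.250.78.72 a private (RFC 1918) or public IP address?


RFC 1918 private ranges:
  10.0.0.0/8 (10.0.0.0 - 10.255.255.255)
  172.16.0.0/12 (172.16.0.0 - 172.31.255.255)
  192.168.0.0/16 (192.168.0.0 - 192.168.255.255)
Public (not in any RFC 1918 range)


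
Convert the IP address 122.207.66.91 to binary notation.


122 = 01111010
207 = 11001111
66 = 01000010
91 = 01011011
Binary: 01111010.11001111.01000010.01011011


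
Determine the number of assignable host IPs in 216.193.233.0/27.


Host bits = 32 - 27 = 5
Total addresses = 2^5 = 32
Usable = total - 2 (network and broadcast)
Usable hosts: 30


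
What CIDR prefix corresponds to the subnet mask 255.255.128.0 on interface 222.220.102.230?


Binary: 11111111.11111111.10000000.00000000
Count leading 1s
Prefix: /17


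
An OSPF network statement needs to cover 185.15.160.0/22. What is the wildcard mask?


Subnet mask: 255.255.252.0
Wildcard = 255.255.255.255 - subnet mask
255 - 255 = 0
255 - 255 = 0
255 - 252 = 3
255 - 0 = 255
Wildcard: 0.0.3.255


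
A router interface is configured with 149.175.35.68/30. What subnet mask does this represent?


/30 means 30 network bits, 2 host bits
Binary: 11111111111111111111111111111100
Mask: 255.255.255.252


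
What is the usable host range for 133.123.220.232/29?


Network: 133.123.220.232
Broadcast: 133.123.220.239
First usable = network + 1
Last usable = broadcast - 1
Range: 133.123.220.233 to 133.123.220.238


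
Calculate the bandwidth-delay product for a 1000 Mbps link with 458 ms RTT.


BDP = bandwidth * RTT
= 1000 Mbps * 458 ms
= 1000 * 1e6 * 458 / 1000 bits
= 458000000 bits
= 57250000 bytes
= 55908.2031 KB
BDP = 458000000 bits (57250000 bytes)


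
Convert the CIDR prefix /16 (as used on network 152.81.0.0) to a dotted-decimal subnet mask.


/16 means 16 network bits, 16 host bits
Binary: 11111111111111110000000000000000
Mask: 255.255.0.0


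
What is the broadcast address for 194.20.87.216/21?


Network: 194.20.80.0/21
Host bits = 11
Set all host bits to 1:
Broadcast: 194.20.87.255


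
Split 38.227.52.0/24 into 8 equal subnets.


New prefix = 24 + 3 = 27
Each subnet has 32 addresses
  38.227.52.0/27
  38.227.52.32/27
  38.227.52.64/27
  38.227.52.96/27
  38.227.52.128/27
  38.227.52.160/27
  38.227.52.192/27
  38.227.52.224/27
Subnets: 38.227.52.0/27, 38.227.52.32/27, 38.227.52.64/27, 38.227.52.96/27, 38.227.52.128/27, 38.227.52.160/27, 38.227.52.192/27, 38.227.52.224/27


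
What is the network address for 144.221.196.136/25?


IP:   10010000.11011101.11000100.10001000
Mask: 11111111.11111111.11111111.10000000
AND operation:
Net:  10010000.11011101.11000100.10000000
Network: 144.221.196.128/25


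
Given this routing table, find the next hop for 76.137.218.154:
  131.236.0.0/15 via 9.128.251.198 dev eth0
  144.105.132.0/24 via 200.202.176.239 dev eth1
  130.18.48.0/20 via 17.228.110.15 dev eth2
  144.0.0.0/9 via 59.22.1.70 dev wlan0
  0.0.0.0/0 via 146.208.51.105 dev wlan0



Longest prefix match for 76.137.218.154:
  /15 131.236.0.0: no
  /24 144.105.132.0: no
  /20 130.18.48.0: no
  /9 144.0.0.0: no
  /0 0.0.0.0: MATCH
Selected: next-hop 146.208.51.105 via wlan0 (matched /0)


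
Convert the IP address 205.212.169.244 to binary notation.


205 = 11001101
212 = 11010100
169 = 10101001
244 = 11110100
Binary: 11001101.11010100.10101001.11110100


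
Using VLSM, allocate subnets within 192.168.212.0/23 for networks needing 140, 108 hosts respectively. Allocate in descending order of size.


140 hosts -> /24 (254 usable): 192.168.212.0/24
108 hosts -> /25 (126 usable): 192.168.213.0/25
Allocation: 192.168.212.0/24 (140 hosts, 254 usable); 192.168.213.0/25 (108 hosts, 126 usable)


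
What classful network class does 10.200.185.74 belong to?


First octet: 10
Binary: 00001010
0xxxxxxx -> Class A (1-126)
Class A, default mask 255.0.0.0 (/8)


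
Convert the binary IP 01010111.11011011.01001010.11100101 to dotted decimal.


01010111 = 87
11011011 = 219
01001010 = 74
11100101 = 229
IP: 87.219.74.229


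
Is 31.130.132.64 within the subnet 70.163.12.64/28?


Subnet network: 70.163.12.64
Test IP AND mask: 31.130.132.64
No, 31.130.132.64 is not in 70.163.12.64/28


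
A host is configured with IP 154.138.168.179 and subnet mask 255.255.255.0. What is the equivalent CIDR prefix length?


Binary: 11111111.11111111.11111111.00000000
Count leading 1s
Prefix: /24


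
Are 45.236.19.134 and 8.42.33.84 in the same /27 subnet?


Mask: 255.255.255.224
45.236.19.134 AND mask = 45.236.19.128
8.42.33.84 AND mask = 8.42.33.64
No, different subnets (45.236.19.128 vs 8.42.33.64)


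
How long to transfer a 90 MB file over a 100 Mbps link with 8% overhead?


Effective throughput = 100 * (1 - 8/100) = 92 Mbps
File size in Mb = 90 * 8 = 720 Mb
Time = 720 / 92
Time = 7.8261 seconds


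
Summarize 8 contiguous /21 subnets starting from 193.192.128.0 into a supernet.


Original prefix: /21
Number of subnets: 8 = 2^3
New prefix = 21 - 3 = 18
Supernet: 193.192.128.0/18


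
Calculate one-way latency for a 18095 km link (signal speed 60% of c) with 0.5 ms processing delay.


Speed = 0.6 * 3e5 km/s = 180000 km/s
Propagation delay = 18095 / 180000 = 0.1005 s = 100.5278 ms
Processing delay = 0.5 ms
Total one-way latency = 101.0278 ms


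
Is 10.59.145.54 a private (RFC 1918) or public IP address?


RFC 1918 private ranges:
  10.0.0.0/8 (10.0.0.0 - 10.255.255.255)
  172.16.0.0/12 (172.16.0.0 - 172.31.255.255)
  192.168.0.0/16 (192.168.0.0 - 192.168.255.255)
Private (in 10.0.0.0/8)


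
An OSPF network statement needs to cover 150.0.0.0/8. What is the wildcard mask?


Subnet mask: 255.0.0.0
Wildcard = 255.255.255.255 - subnet mask
255 - 255 = 0
255 - 0 = 255
255 - 0 = 255
255 - 0 = 255
Wildcard: 0.255.255.255


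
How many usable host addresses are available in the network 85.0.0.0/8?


Host bits = 32 - 8 = 24
Total addresses = 2^24 = 16777216
Usable = total - 2 (network and broadcast)
Usable hosts: 16777214


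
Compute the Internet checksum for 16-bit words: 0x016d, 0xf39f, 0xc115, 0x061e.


Sum all words (with carry folding):
+ 0x016d = 0x016d
+ 0xf39f = 0xf50c
+ 0xc115 = 0xb622
+ 0x061e = 0xbc40
One's complement: ~0xbc40
Checksum = 0x43bf


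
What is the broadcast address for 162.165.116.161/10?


Network: 162.128.0.0/10
Host bits = 22
Set all host bits to 1:
Broadcast: 162.191.255.255


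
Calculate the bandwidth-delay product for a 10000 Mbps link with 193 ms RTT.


BDP = bandwidth * RTT
= 10000 Mbps * 193 ms
= 10000 * 1e6 * 193 / 1000 bits
= 1930000000 bits
= 241250000 bytes
= 235595.7031 KB
BDP = 1930000000 bits (241250000 bytes)


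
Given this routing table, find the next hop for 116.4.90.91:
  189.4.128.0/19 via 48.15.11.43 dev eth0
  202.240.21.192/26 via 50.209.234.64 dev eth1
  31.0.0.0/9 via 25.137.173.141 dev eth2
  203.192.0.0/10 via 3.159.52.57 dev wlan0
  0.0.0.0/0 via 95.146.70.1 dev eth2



Longest prefix match for 116.4.90.91:
  /19 189.4.128.0: no
  /26 202.240.21.192: no
  /9 31.0.0.0: no
  /10 203.192.0.0: no
  /0 0.0.0.0: MATCH
Selected: next-hop 95.146.70.1 via eth2 (matched /0)


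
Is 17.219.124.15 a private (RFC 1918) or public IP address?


RFC 1918 private ranges:
  10.0.0.0/8 (10.0.0.0 - 10.255.255.255)
  172.16.0.0/12 (172.16.0.0 - 172.31.255.255)
  192.168.0.0/16 (192.168.0.0 - 192.168.255.255)
Public (not in any RFC 1918 range)


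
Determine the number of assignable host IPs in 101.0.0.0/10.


Host bits = 32 - 10 = 22
Total addresses = 2^22 = 4194304
Usable = total - 2 (network and broadcast)
Usable hosts: 4194302


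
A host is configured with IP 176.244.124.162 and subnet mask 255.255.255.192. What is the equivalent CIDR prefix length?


Binary: 11111111.11111111.11111111.11000000
Count leading 1s
Prefix: /26


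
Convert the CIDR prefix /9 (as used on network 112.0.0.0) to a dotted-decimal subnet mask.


/9 means 9 network bits, 23 host bits
Binary: 11111111100000000000000000000000
Mask: 255.128.0.0


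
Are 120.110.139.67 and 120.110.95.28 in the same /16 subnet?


Mask: 255.255.0.0
120.110.139.67 AND mask = 120.110.0.0
120.110.95.28 AND mask = 120.110.0.0
Yes, same subnet (120.110.0.0)


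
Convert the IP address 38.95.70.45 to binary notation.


38 = 00100110
95 = 01011111
70 = 01000110
45 = 00101101
Binary: 00100110.01011111.01000110.00101101


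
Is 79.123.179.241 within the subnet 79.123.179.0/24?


Subnet network: 79.123.179.0
Test IP AND mask: 79.123.179.0
Yes, 79.123.179.241 is in 79.123.179.0/24


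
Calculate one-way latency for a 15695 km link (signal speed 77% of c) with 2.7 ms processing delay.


Speed = 0.77 * 3e5 km/s = 231000 km/s
Propagation delay = 15695 / 231000 = 0.0679 s = 67.9437 ms
Processing delay = 2.7 ms
Total one-way latency = 70.6437 ms


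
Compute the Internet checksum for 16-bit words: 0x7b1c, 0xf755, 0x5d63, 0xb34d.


Sum all words (with carry folding):
+ 0x7b1c = 0x7b1c
+ 0xf755 = 0x7272
+ 0x5d63 = 0xcfd5
+ 0xb34d = 0x8323
One's complement: ~0x8323
Checksum = 0x7cdc


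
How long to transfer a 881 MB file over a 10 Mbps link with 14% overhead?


Effective throughput = 10 * (1 - 14/100) = 8.6 Mbps
File size in Mb = 881 * 8 = 7048 Mb
Time = 7048 / 8.6
Time = 819.5349 seconds


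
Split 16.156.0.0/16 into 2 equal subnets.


New prefix = 16 + 1 = 17
Each subnet has 32768 addresses
  16.156.0.0/17
  16.156.128.0/17
Subnets: 16.156.0.0/17, 16.156.128.0/17


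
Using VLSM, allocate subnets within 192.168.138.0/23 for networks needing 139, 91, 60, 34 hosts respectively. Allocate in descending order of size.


139 hosts -> /24 (254 usable): 192.168.138.0/24
91 hosts -> /25 (126 usable): 192.168.139.0/25
60 hosts -> /26 (62 usable): 192.168.139.128/26
34 hosts -> /26 (62 usable): 192.168.139.192/26
Allocation: 192.168.138.0/24 (139 hosts, 254 usable); 192.168.139.0/25 (91 hosts, 126 usable); 192.168.139.128/26 (60 hosts, 62 usable); 192.168.139.192/26 (34 hosts, 62 usable)
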